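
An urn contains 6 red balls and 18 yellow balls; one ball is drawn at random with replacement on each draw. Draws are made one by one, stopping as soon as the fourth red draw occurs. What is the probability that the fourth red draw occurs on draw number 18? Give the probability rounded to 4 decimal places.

0.0473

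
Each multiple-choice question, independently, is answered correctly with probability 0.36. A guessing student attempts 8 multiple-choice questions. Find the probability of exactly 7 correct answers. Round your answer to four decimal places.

0.0040

X ~ Binomial(n=8, p=0.36).
P(X=7) = C(8,7) · p^7 · (1−p)^1
= 8 · 0.00078364 · 0.64 = 0.004012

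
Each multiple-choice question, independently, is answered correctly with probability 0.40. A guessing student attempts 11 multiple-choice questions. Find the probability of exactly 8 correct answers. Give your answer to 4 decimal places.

0.0234

X ~ Binomial(n=11, p=0.40).
P(X=8) = C(11,8) · p^8 · (1−p)^3
= 165 · 0.00065536 · 0.216 = 0.023357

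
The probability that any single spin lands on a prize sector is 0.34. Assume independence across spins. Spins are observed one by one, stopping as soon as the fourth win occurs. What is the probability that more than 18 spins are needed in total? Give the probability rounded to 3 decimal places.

0.092

Needing more than 18 spins ⇔ fewer than 4 successes in the first 18. With X ~ Binomial(18, 0.34), P(Y > 18) = P(X ≤ 3).
  k=0: C(18,0)·0.34^0·0.66^18 = 0.00056
  k=1: C(18,1)·0.34^1·0.66^17 = 0.00524
  k=2: C(18,2)·0.34^2·0.66^16 = 0.02293
  k=3: C(18,3)·0.34^3·0.66^15 = 0.06299
P(X ≤ 3) = 0.09172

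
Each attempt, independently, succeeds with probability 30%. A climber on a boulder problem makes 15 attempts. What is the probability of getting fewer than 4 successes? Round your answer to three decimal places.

0.297

X ~ Binomial(15, 0.30); P(X ≤ 3) = Σ C(15,k) p^k (1−p)^(15−k) over k:
  k=0: C(15,0)·0.30^0·0.70^15 = 0.00475
  k=1: C(15,1)·0.30^1·0.70^14 = 0.03052
  k=2: C(15,2)·0.30^2·0.70^13 = 0.09156
  k=3: C(15,3)·0.30^3·0.70^12 = 0.17004
Total = 0.29687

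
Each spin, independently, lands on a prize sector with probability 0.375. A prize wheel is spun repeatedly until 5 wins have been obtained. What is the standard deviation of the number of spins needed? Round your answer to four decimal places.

4.7140

Y = total spins until the fifth success; negative binomial with r=5, p=0.375.
SD(Y) = √[r(1−p)/p²] = √(22.222222) = 4.714045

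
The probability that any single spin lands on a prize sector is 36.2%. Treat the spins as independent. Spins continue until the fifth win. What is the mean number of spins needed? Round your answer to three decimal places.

13.812

Y = total spins until the fifth success; negative binomial with r=5, p=0.362.
E[Y] = r / p = 5 / 0.362 = 13.81215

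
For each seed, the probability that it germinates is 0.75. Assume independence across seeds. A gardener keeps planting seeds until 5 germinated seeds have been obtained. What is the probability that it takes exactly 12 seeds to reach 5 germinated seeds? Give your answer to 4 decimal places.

0.0048

Y = trial on which the fifth success occurs; negative binomial, r=5, p=0.75.
P(Y=12) = C(11,4) · p^5 · (1−p)^7
= 330 · 0.2373 · 6.1035e-05 = 0.004780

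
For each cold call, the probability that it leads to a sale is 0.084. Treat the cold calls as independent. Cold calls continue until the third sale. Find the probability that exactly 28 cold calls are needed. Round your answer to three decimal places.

0.023

Y = trial on which the third success occurs; negative binomial, r=3, p=0.084.
P(Y=28) = C(27,2) · p^3 · (1−p)^25
= 351 · 0.0005927 · 0.11153 = 0.02320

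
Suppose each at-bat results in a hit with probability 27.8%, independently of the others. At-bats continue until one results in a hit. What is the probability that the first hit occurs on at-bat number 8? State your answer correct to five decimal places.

0.02843

Geometric (trials to first success), p = 0.278.
P(Y = 8) = (1−p)^7 · p = 0.10227 · 0.278 = 0.0284319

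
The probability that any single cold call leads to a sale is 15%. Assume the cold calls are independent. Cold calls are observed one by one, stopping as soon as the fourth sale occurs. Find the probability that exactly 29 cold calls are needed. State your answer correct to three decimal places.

Y = trial on which the fourth success occurs; negative binomial, r=4, p=0.15.
P(Y=29) = C(28,3) · p^4 · (1−p)^25
= 3276 · 0.00050625 · 0.017198 = 0.02852

0.029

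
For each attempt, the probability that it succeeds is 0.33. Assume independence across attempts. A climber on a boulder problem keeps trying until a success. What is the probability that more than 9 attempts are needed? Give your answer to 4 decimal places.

Y = number of attempts to the first success; geometric, p = 0.33.
P(Y > 9) = P(first 9 all fail) = (1−p)^9 = 0.027207

0.0272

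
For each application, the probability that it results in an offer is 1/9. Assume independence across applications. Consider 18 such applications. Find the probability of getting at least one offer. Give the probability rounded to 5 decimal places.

P(at least one) = 1 − P(none) = 1 − (1 − 0.111111)^18
= 1 − 0.1200203 = 0.8799797

0.87998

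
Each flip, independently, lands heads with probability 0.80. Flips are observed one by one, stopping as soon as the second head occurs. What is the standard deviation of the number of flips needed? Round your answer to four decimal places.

0.7906

Y = total flips until the second success; negative binomial with r=2, p=0.80.
SD(Y) = √[r(1−p)/p²] = √(0.625000) = 0.790569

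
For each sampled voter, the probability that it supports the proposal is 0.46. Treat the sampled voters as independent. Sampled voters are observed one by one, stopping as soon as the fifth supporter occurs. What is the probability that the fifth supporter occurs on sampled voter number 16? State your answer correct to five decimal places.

0.03201

Y = trial on which the fifth success occurs; negative binomial, r=5, p=0.46.
P(Y=16) = C(15,4) · p^5 · (1−p)^11
= 1365 · 0.020596 · 0.0011385 = 0.0320076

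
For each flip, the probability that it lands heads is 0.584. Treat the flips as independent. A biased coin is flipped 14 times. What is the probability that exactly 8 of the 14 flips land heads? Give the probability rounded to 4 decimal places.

0.2106

X ~ Binomial(n=14, p=0.584).
P(X=8) = C(14,8) · p^8 · (1−p)^6
= 3003 · 0.01353 · 0.0051827 = 0.210580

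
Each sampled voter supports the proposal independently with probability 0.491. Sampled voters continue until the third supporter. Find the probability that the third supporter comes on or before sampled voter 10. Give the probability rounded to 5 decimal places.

0.93869

Finishing within 10 sampled voters ⇔ at least 3 successes in the first 10. With X ~ Binomial(10, 0.491), P(Y ≤ 10) = 1 − P(X ≤ 2).
  k=0: C(10,0)·0.491^0·0.509^10 = 0.0011673
  k=1: C(10,1)·0.491^1·0.509^9 = 0.0112601
  k=2: C(10,2)·0.491^2·0.509^8 = 0.0488785
1 − 0.0613059 = 0.9386941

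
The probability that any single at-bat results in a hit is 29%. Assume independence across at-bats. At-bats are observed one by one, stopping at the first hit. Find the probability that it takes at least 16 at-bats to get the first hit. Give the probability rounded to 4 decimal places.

Y = number of at-bats to the first success; geometric, p = 0.29.
P(Y > 15) = P(first 15 all fail) = (1−p)^15 = 0.005873

0.0059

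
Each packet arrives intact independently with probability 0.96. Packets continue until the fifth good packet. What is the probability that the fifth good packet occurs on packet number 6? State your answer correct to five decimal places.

Y = trial on which the fifth success occurs; negative binomial, r=5, p=0.96.
P(Y=6) = C(5,4) · p^5 · (1−p)^1
= 5 · 0.81537 · 0.04 = 0.1630745

0.16307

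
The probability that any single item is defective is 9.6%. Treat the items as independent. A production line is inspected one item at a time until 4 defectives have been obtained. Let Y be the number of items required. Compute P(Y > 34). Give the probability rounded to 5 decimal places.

Needing more than 34 items ⇔ fewer than 4 successes in the first 34. With X ~ Binomial(34, 0.096), P(Y > 34) = P(X ≤ 3).
  k=0: C(34,0)·0.096^0·0.904^34 = 0.0323390
  k=1: C(34,1)·0.096^1·0.904^33 = 0.1167638
  k=2: C(34,2)·0.096^2·0.904^32 = 0.2045950
  k=3: C(34,3)·0.096^3·0.904^31 = 0.2317537
P(X ≤ 3) = 0.5854516

0.58545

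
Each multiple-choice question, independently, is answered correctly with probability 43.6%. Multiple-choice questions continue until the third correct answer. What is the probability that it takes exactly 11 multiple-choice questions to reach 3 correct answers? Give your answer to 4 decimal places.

0.0382

Y = trial on which the third success occurs; negative binomial, r=3, p=0.436.
P(Y=11) = C(10,2) · p^3 · (1−p)^8
= 45 · 0.082882 · 0.010238 = 0.038186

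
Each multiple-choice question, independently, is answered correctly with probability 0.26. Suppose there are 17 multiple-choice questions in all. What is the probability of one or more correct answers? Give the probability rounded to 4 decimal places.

0.9940

P(at least one) = 1 − P(none) = 1 − (1 − 0.26)^17
= 1 − 0.005983 = 0.994017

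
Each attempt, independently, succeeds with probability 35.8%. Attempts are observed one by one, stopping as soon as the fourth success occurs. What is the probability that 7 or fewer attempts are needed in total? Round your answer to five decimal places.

Finishing within 7 attempts ⇔ at least 4 successes in the first 7. With X ~ Binomial(7, 0.358), P(Y ≤ 7) = 1 − P(X ≤ 3).
  k=0: C(7,0)·0.358^0·0.642^7 = 0.0449516
  k=1: C(7,1)·0.358^1·0.642^6 = 0.1754653
  k=2: C(7,2)·0.358^2·0.642^5 = 0.2935354
  k=3: C(7,3)·0.358^3·0.642^4 = 0.2728081
1 − 0.7867604 = 0.2132396

0.21324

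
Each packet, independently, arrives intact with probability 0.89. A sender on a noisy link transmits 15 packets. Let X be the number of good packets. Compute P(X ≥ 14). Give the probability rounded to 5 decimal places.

X ~ Binomial(15, 0.89); P(X ≥ 14) = Σ C(15,k) p^k (1−p)^(15−k) over k:
  k=14: C(15,14)·0.89^14·0.11^1 = 0.3228078
  k=15: C(15,15)·0.89^15·0.11^0 = 0.1741206
Total = 0.4969284

0.49693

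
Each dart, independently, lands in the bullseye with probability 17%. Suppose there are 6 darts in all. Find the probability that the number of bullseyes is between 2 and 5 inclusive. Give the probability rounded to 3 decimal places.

X ~ Binomial(6, 0.17); P(2 ≤ X ≤ 5) = Σ C(6,k) p^k (1−p)^(6−k) over k:
  k=2: C(6,2)·0.17^2·0.83^4 = 0.20573
  k=3: C(6,3)·0.17^3·0.83^3 = 0.05618
  k=4: C(6,4)·0.17^4·0.83^2 = 0.00863
  k=5: C(6,5)·0.17^5·0.83^1 = 0.00071
Total = 0.27125

0.271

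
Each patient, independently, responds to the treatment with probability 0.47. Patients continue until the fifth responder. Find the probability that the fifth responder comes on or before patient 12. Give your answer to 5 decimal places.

Finishing within 12 patients ⇔ at least 5 successes in the first 12. With X ~ Binomial(12, 0.47), P(Y ≤ 12) = 1 − P(X ≤ 4).
  k=0: C(12,0)·0.47^0·0.53^12 = 0.0004913
  k=1: C(12,1)·0.47^1·0.53^11 = 0.0052277
  k=2: C(12,2)·0.47^2·0.53^10 = 0.0254975
  k=3: C(12,3)·0.47^3·0.53^9 = 0.0753701
  k=4: C(12,4)·0.47^4·0.53^8 = 0.1503847
1 − 0.2569713 = 0.7430287

0.74303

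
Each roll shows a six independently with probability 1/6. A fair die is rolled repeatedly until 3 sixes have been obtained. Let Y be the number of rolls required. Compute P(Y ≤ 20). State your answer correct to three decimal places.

Finishing within 20 rolls ⇔ at least 3 successes in the first 20. With X ~ Binomial(20, 0.166667), P(Y ≤ 20) = 1 − P(X ≤ 2).
  k=0: C(20,0)·0.166667^0·0.833333^20 = 0.02608
  k=1: C(20,1)·0.166667^1·0.833333^19 = 0.10434
  k=2: C(20,2)·0.166667^2·0.833333^18 = 0.19824
1 − 0.32866 = 0.67134

0.671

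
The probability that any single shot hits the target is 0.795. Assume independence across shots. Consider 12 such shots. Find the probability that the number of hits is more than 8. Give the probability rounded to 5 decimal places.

X ~ Binomial(12, 0.795); P(X ≥ 9) = Σ C(12,k) p^k (1−p)^(12−k) over k:
  k=9: C(12,9)·0.795^9·0.205^3 = 0.2404299
  k=10: C(12,10)·0.795^10·0.205^2 = 0.2797196
  k=11: C(12,11)·0.795^11·0.205^1 = 0.1972302
  k=12: C(12,12)·0.795^12·0.205^0 = 0.0637390
Total = 0.7811188

0.78112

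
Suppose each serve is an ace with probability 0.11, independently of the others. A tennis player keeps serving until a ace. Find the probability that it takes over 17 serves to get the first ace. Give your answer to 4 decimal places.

Y = number of serves to the first success; geometric, p = 0.11.
P(Y > 17) = P(first 17 all fail) = (1−p)^17 = 0.137921

0.1379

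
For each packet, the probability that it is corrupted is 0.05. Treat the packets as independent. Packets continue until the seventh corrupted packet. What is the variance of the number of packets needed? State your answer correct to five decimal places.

2660.00000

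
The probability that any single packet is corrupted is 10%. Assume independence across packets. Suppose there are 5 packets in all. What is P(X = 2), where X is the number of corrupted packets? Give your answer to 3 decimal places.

0.073

X ~ Binomial(n=5, p=0.10).
P(X=2) = C(5,2) · p^2 · (1−p)^3
= 10 · 0.01 · 0.729 = 0.07290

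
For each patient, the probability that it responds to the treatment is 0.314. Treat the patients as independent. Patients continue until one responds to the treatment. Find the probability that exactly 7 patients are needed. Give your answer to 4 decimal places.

0.0327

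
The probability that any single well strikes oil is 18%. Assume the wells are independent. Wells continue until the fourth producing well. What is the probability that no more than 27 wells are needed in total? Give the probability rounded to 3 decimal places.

0.742

Finishing within 27 wells ⇔ at least 4 successes in the first 27. With X ~ Binomial(27, 0.18), P(Y ≤ 27) = 1 − P(X ≤ 3).
  k=0: C(27,0)·0.18^0·0.82^27 = 0.00471
  k=1: C(27,1)·0.18^1·0.82^26 = 0.02791
  k=2: C(27,2)·0.18^2·0.82^25 = 0.07965
  k=3: C(27,3)·0.18^3·0.82^24 = 0.14571
1 − 0.25798 = 0.74202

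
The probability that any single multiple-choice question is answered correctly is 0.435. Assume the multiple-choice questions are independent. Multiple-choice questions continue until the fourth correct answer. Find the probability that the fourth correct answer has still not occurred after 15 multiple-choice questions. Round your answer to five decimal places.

Needing more than 15 multiple-choice questions ⇔ fewer than 4 successes in the first 15. With X ~ Binomial(15, 0.435), P(Y > 15) = P(X ≤ 3).
  k=0: C(15,0)·0.435^0·0.565^15 = 0.0001909
  k=1: C(15,1)·0.435^1·0.565^14 = 0.0022042
  k=2: C(15,2)·0.435^2·0.565^13 = 0.0118795
  k=3: C(15,3)·0.435^3·0.565^12 = 0.0396333
P(X ≤ 3) = 0.0539079

0.05391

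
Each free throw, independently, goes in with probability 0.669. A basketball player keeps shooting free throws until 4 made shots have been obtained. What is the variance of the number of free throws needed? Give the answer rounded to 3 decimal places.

2.958

Y = total free throws until the fourth success; negative binomial with r=4, p=0.669.
Var(Y) = r(1−p)/p² = 4·0.331 / 0.669² = 2.95826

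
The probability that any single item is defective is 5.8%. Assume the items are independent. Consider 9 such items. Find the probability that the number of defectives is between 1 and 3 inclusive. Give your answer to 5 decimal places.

0.41481

X ~ Binomial(9, 0.058); P(1 ≤ X ≤ 3) = Σ C(9,k) p^k (1−p)^(9−k) over k:
  k=1: C(9,1)·0.058^1·0.942^8 = 0.3236516
  k=2: C(9,2)·0.058^2·0.942^7 = 0.0797104
  k=3: C(9,3)·0.058^3·0.942^6 = 0.0114517
Total = 0.4148136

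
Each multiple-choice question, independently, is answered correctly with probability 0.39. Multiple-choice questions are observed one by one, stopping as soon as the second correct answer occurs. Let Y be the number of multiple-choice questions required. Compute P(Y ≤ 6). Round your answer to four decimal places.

Finishing within 6 multiple-choice questions ⇔ at least 2 successes in the first 6. With X ~ Binomial(6, 0.39), P(Y ≤ 6) = 1 − P(X ≤ 1).
  k=0: C(6,0)·0.39^0·0.61^6 = 0.051520
  k=1: C(6,1)·0.39^1·0.61^5 = 0.197636
1 − 0.249156 = 0.750844

0.7508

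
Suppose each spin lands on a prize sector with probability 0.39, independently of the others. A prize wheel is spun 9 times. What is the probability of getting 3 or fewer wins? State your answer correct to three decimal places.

0.508

X ~ Binomial(9, 0.39); P(X ≤ 3) = Σ C(9,k) p^k (1−p)^(9−k) over k:
  k=0: C(9,0)·0.39^0·0.61^9 = 0.01169
  k=1: C(9,1)·0.39^1·0.61^8 = 0.06729
  k=2: C(9,2)·0.39^2·0.61^7 = 0.17208
  k=3: C(9,3)·0.39^3·0.61^6 = 0.25672
Total = 0.50778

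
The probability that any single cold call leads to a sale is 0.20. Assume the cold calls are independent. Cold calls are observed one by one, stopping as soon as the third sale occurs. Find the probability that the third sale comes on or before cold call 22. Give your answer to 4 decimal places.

0.8455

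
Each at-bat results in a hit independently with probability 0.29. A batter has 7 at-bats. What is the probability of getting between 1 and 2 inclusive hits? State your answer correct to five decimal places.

0.57869

X ~ Binomial(7, 0.29); P(1 ≤ X ≤ 2) = Σ C(7,k) p^k (1−p)^(7−k) over k:
  k=1: C(7,1)·0.29^1·0.71^6 = 0.2600436
  k=2: C(7,2)·0.29^2·0.71^5 = 0.3186449
Total = 0.5786885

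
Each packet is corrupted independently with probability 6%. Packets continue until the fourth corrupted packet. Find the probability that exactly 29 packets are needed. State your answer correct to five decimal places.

0.00904

Y = trial on which the fourth success occurs; negative binomial, r=4, p=0.06.
P(Y=29) = C(28,3) · p^4 · (1−p)^25
= 3276 · 1.296e-05 · 0.21291 = 0.0090395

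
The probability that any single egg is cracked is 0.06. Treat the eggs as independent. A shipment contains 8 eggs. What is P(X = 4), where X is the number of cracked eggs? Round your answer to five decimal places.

0.00071

X ~ Binomial(n=8, p=0.06).
P(X=4) = C(8,4) · p^4 · (1−p)^4
= 70 · 1.296e-05 · 0.78075 = 0.0007083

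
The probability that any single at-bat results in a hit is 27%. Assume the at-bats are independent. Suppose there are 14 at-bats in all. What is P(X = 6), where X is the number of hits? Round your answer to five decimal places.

X ~ Binomial(n=14, p=0.27).
P(X=6) = C(14,6) · p^6 · (1−p)^8
= 3003 · 0.00038742 · 0.080646 = 0.0938255

0.09383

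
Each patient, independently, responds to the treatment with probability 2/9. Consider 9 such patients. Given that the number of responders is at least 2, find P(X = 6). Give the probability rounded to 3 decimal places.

0.008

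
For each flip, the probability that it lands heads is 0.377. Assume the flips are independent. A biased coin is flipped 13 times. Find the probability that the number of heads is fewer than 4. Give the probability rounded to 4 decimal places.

0.2147

X ~ Binomial(13, 0.377); P(X ≤ 3) = Σ C(13,k) p^k (1−p)^(13−k) over k:
  k=0: C(13,0)·0.377^0·0.623^13 = 0.002130
  k=1: C(13,1)·0.377^1·0.623^12 = 0.016755
  k=2: C(13,2)·0.377^2·0.623^11 = 0.060834
  k=3: C(13,3)·0.377^3·0.623^10 = 0.134980
Total = 0.214699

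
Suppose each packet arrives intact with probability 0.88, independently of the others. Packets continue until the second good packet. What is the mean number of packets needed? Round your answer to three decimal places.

2.273

Y = total packets until the second success; negative binomial with r=2, p=0.88.
E[Y] = r / p = 2 / 0.88 = 2.27273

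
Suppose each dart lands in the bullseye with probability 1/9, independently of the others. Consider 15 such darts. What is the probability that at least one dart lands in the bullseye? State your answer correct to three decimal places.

P(at least one) = 1 − P(none) = 1 − (1 − 0.111111)^15
= 1 − 0.17089 = 0.82911

0.829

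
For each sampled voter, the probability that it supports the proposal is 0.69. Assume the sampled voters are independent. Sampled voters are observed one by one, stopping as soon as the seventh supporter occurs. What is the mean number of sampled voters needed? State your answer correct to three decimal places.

10.145

Y = total sampled voters until the seventh success; negative binomial with r=7, p=0.69.
E[Y] = r / p = 7 / 0.69 = 10.14493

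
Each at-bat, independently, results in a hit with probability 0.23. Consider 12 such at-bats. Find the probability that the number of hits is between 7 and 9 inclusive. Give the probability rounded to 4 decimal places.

X ~ Binomial(12, 0.23); P(7 ≤ X ≤ 9) = Σ C(12,k) p^k (1−p)^(12−k) over k:
  k=7: C(12,7)·0.23^7·0.77^5 = 0.007299
  k=8: C(12,8)·0.23^8·0.77^4 = 0.001363
  k=9: C(12,9)·0.23^9·0.77^3 = 0.000181
Total = 0.008843

0.0088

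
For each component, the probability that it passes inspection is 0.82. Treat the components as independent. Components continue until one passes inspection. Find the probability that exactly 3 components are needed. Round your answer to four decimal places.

Geometric (trials to first success), p = 0.82.
P(Y = 3) = (1−p)^2 · p = 0.0324 · 0.82 = 0.026568

0.0266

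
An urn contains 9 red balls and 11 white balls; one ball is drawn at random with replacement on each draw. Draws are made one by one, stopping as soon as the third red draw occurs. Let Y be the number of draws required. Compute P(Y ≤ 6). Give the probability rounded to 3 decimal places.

0.558

Finishing within 6 draws ⇔ at least 3 successes in the first 6. With X ~ Binomial(6, 0.45), P(Y ≤ 6) = 1 − P(X ≤ 2).
  k=0: C(6,0)·0.45^0·0.55^6 = 0.02768
  k=1: C(6,1)·0.45^1·0.55^5 = 0.13589
  k=2: C(6,2)·0.45^2·0.55^4 = 0.27795
1 − 0.44152 = 0.55848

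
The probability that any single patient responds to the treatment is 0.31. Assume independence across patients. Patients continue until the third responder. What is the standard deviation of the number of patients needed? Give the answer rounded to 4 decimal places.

4.6411

Y = total patients until the third success; negative binomial with r=3, p=0.31.
SD(Y) = √[r(1−p)/p²] = √(21.540062) = 4.641127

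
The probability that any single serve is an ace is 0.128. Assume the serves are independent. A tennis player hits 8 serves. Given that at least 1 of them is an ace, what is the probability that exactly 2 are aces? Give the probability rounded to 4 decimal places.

0.3030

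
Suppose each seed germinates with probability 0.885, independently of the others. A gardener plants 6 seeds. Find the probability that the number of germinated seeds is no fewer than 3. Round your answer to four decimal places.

X ~ Binomial(6, 0.885); P(X ≥ 3) = Σ C(6,k) p^k (1−p)^(6−k) over k:
  k=3: C(6,3)·0.885^3·0.115^3 = 0.021084
  k=4: C(6,4)·0.885^4·0.115^2 = 0.121691
  k=5: C(6,5)·0.885^5·0.115^1 = 0.374598
  k=6: C(6,6)·0.885^6·0.115^0 = 0.480463
Total = 0.997836

0.9978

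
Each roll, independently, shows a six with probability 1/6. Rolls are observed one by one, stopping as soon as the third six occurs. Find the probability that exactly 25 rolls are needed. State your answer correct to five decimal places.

Y = trial on which the third success occurs; negative binomial, r=3, p=0.166667.
P(Y=25) = C(24,2) · p^3 · (1−p)^22
= 276 · 0.0046296 · 0.018114 = 0.0231456

0.02315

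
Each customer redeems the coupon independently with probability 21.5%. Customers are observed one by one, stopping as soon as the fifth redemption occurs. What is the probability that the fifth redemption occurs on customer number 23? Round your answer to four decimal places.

Y = trial on which the fifth success occurs; negative binomial, r=5, p=0.215.
P(Y=23) = C(22,4) · p^5 · (1−p)^18
= 7315 · 0.0004594 · 0.012813 = 0.043059

0.0431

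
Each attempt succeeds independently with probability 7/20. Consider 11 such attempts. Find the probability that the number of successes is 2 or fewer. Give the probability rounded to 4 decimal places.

0.2001

X ~ Binomial(11, 0.35); P(X ≤ 2) = Σ C(11,k) p^k (1−p)^(11−k) over k:
  k=0: C(11,0)·0.35^0·0.65^11 = 0.008751
  k=1: C(11,1)·0.35^1·0.65^10 = 0.051832
  k=2: C(11,2)·0.35^2·0.65^9 = 0.139547
Total = 0.200129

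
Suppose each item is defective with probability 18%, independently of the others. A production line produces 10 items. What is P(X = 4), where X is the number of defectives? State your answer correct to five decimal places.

X ~ Binomial(n=10, p=0.18).
P(X=4) = C(10,4) · p^4 · (1−p)^6
= 210 · 0.0010498 · 0.30401 = 0.0670181

0.06702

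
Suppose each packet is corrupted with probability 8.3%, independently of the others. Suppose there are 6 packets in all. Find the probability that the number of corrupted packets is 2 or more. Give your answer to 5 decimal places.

X ~ Binomial(6, 0.083); P(X ≥ 2) = Σ C(6,k) p^k (1−p)^(6−k) over k:
  k=2: C(6,2)·0.083^2·0.917^4 = 0.0730676
  k=3: C(6,3)·0.083^3·0.917^3 = 0.0088180
  k=4: C(6,4)·0.083^4·0.917^2 = 0.0005986
  k=5: C(6,5)·0.083^5·0.917^1 = 0.0000217
  k=6: C(6,6)·0.083^6·0.917^0 = 0.0000003
Total = 0.0825062

0.08251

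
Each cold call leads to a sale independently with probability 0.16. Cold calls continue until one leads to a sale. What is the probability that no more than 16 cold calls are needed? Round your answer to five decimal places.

0.93856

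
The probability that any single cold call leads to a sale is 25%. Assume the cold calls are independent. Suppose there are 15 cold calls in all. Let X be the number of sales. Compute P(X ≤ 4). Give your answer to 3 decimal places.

X ~ Binomial(15, 0.25); P(X ≤ 4) = Σ C(15,k) p^k (1−p)^(15−k) over k:
  k=0: C(15,0)·0.25^0·0.75^15 = 0.01336
  k=1: C(15,1)·0.25^1·0.75^14 = 0.06682
  k=2: C(15,2)·0.25^2·0.75^13 = 0.15591
  k=3: C(15,3)·0.25^3·0.75^12 = 0.22520
  k=4: C(15,4)·0.25^4·0.75^11 = 0.22520
Total = 0.68649

0.686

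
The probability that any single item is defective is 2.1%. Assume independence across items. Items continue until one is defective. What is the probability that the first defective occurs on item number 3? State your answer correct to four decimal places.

0.0201

Geometric (trials to first success), p = 0.021.
P(Y = 3) = (1−p)^2 · p = 0.95844 · 0.021 = 0.020127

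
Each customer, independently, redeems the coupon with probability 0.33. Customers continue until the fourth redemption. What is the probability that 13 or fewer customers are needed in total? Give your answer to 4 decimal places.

Finishing within 13 customers ⇔ at least 4 successes in the first 13. With X ~ Binomial(13, 0.33), P(Y ≤ 13) = 1 − P(X ≤ 3).
  k=0: C(13,0)·0.33^0·0.67^13 = 0.005482
  k=1: C(13,1)·0.33^1·0.67^12 = 0.035104
  k=2: C(13,2)·0.33^2·0.67^11 = 0.103740
  k=3: C(13,3)·0.33^3·0.67^10 = 0.187351
1 − 0.331677 = 0.668323

0.6683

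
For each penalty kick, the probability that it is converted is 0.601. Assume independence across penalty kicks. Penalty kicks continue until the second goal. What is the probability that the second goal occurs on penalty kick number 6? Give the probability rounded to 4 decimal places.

Y = trial on which the second success occurs; negative binomial, r=2, p=0.601.
P(Y=6) = C(5,1) · p^2 · (1−p)^4
= 5 · 0.3612 · 0.025345 = 0.045773

0.0458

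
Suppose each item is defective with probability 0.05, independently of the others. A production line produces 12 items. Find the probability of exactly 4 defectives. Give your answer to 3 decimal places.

X ~ Binomial(n=12, p=0.05).
P(X=4) = C(12,4) · p^4 · (1−p)^8
= 495 · 6.25e-06 · 0.66342 = 0.00205

0.002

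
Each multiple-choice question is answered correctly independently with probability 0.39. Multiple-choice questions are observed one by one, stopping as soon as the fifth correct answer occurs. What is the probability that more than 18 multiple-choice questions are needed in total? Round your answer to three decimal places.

Needing more than 18 multiple-choice questions ⇔ fewer than 5 successes in the first 18. With X ~ Binomial(18, 0.39), P(Y > 18) = P(X ≤ 4).
  k=0: C(18,0)·0.39^0·0.61^18 = 0.00014
  k=1: C(18,1)·0.39^1·0.61^17 = 0.00157
  k=2: C(18,2)·0.39^2·0.61^16 = 0.00855
  k=3: C(18,3)·0.39^3·0.61^15 = 0.02916
  k=4: C(18,4)·0.39^4·0.61^14 = 0.06992
P(X ≤ 4) = 0.10935

0.109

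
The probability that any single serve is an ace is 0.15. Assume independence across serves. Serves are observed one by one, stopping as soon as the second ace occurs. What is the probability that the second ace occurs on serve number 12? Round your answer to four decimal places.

0.0487

Y = trial on which the second success occurs; negative binomial, r=2, p=0.15.
P(Y=12) = C(11,1) · p^2 · (1−p)^10
= 11 · 0.0225 · 0.19687 = 0.048726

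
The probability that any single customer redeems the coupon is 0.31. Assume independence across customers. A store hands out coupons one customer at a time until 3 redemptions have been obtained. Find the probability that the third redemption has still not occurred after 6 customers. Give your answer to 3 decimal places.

0.726

Needing more than 6 customers ⇔ fewer than 3 successes in the first 6. With X ~ Binomial(6, 0.31), P(Y > 6) = P(X ≤ 2).
  k=0: C(6,0)·0.31^0·0.69^6 = 0.10792
  k=1: C(6,1)·0.31^1·0.69^5 = 0.29091
  k=2: C(6,2)·0.31^2·0.69^4 = 0.32675
P(X ≤ 2) = 0.72557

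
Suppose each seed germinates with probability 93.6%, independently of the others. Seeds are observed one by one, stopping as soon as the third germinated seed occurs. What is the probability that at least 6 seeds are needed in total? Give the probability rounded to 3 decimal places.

0.002

Needing more than 5 seeds ⇔ fewer than 3 successes in the first 5. With X ~ Binomial(5, 0.936), P(Y > 5) = P(X ≤ 2).
  k=0: C(5,0)·0.936^0·0.064^5 = 0.00000
  k=1: C(5,1)·0.936^1·0.064^4 = 0.00008
  k=2: C(5,2)·0.936^2·0.064^3 = 0.00230
P(X ≤ 2) = 0.00238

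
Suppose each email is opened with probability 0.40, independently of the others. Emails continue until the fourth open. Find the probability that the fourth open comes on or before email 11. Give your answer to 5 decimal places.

Finishing within 11 emails ⇔ at least 4 successes in the first 11. With X ~ Binomial(11, 0.40), P(Y ≤ 11) = 1 − P(X ≤ 3).
  k=0: C(11,0)·0.40^0·0.60^11 = 0.0036280
  k=1: C(11,1)·0.40^1·0.60^10 = 0.0266051
  k=2: C(11,2)·0.40^2·0.60^9 = 0.0886837
  k=3: C(11,3)·0.40^3·0.60^8 = 0.1773674
1 − 0.2962843 = 0.7037157

0.70372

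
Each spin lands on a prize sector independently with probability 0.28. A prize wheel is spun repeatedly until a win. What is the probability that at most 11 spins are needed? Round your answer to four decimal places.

0.9730

Y = number of spins to the first success; geometric, p = 0.28.
P(Y ≤ 11) = 1 − (1−p)^11 = 1 − 0.026956 = 0.973044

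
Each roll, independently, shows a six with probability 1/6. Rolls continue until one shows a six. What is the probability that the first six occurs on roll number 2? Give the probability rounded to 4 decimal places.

Geometric (trials to first success), p = 0.166667.
P(Y = 2) = (1−p)^1 · p = 0.83333 · 0.166667 = 0.138889

0.1389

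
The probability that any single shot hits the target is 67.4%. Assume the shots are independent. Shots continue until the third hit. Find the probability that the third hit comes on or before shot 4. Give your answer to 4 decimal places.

Finishing within 4 shots ⇔ at least 3 successes in the first 4. With X ~ Binomial(4, 0.674), P(Y ≤ 4) = 1 − P(X ≤ 2).
  k=0: C(4,0)·0.674^0·0.326^4 = 0.011295
  k=1: C(4,1)·0.674^1·0.326^3 = 0.093406
  k=2: C(4,2)·0.674^2·0.326^2 = 0.289672
1 − 0.394372 = 0.605628

0.6056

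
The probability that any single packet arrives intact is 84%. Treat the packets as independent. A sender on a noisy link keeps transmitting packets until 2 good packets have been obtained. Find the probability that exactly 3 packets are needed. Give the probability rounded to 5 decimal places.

Y = trial on which the second success occurs; negative binomial, r=2, p=0.84.
P(Y=3) = C(2,1) · p^2 · (1−p)^1
= 2 · 0.7056 · 0.16 = 0.2257920

0.22579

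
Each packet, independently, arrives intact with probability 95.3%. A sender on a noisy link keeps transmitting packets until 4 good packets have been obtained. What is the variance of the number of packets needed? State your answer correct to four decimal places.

0.2070

Y = total packets until the fourth success; negative binomial with r=4, p=0.953.
Var(Y) = r(1−p)/p² = 4·0.047 / 0.953² = 0.207001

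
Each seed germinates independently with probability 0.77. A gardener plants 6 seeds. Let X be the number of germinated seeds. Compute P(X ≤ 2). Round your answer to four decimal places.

X ~ Binomial(6, 0.77); P(X ≤ 2) = Σ C(6,k) p^k (1−p)^(6−k) over k:
  k=0: C(6,0)·0.77^0·0.23^6 = 0.000148
  k=1: C(6,1)·0.77^1·0.23^5 = 0.002974
  k=2: C(6,2)·0.77^2·0.23^4 = 0.024888
Total = 0.028009

0.0280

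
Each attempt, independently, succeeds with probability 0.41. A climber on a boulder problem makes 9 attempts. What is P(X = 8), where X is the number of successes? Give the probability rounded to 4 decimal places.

0.0042

X ~ Binomial(n=9, p=0.41).
P(X=8) = C(9,8) · p^8 · (1−p)^1
= 9 · 0.00079849 · 0.59 = 0.004240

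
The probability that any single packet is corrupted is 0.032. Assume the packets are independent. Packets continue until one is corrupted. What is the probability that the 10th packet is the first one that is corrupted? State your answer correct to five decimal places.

0.02388

Geometric (trials to first success), p = 0.032.
P(Y = 10) = (1−p)^9 · p = 0.74624 · 0.032 = 0.0238797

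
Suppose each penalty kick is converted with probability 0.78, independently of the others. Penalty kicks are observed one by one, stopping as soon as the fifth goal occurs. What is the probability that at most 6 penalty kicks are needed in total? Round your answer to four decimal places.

0.6063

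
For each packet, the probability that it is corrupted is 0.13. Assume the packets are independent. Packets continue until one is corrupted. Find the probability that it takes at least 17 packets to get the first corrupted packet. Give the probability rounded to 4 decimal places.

0.1077

Y = number of packets to the first success; geometric, p = 0.13.
P(Y > 16) = P(first 16 all fail) = (1−p)^16 = 0.107723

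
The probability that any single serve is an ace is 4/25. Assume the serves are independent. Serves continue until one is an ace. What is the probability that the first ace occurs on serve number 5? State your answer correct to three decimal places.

Geometric (trials to first success), p = 0.16.
P(Y = 5) = (1−p)^4 · p = 0.49787 · 0.16 = 0.07966

0.080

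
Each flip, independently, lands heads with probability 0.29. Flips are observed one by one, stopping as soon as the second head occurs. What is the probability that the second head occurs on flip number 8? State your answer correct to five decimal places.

Y = trial on which the second success occurs; negative binomial, r=2, p=0.29.
P(Y=8) = C(7,1) · p^2 · (1−p)^6
= 7 · 0.0841 · 0.1281 = 0.0754126

0.07541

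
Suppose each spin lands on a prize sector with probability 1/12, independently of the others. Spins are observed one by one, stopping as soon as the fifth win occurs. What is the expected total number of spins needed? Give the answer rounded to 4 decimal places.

Y = total spins until the fifth success; negative binomial with r=5, p=0.083333.
E[Y] = r / p = 5 / 0.083333 = 60.000000

60.0000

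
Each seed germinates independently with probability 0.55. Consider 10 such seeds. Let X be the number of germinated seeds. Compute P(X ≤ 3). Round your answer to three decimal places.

0.102

X ~ Binomial(10, 0.55); P(X ≤ 3) = Σ C(10,k) p^k (1−p)^(10−k) over k:
  k=0: C(10,0)·0.55^0·0.45^10 = 0.00034
  k=1: C(10,1)·0.55^1·0.45^9 = 0.00416
  k=2: C(10,2)·0.55^2·0.45^8 = 0.02289
  k=3: C(10,3)·0.55^3·0.45^7 = 0.07460
Total = 0.10199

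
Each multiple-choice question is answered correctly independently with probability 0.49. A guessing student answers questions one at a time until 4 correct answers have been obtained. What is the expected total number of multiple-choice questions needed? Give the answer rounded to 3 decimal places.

8.163

Y = total multiple-choice questions until the fourth success; negative binomial with r=4, p=0.49.
E[Y] = r / p = 4 / 0.49 = 8.16327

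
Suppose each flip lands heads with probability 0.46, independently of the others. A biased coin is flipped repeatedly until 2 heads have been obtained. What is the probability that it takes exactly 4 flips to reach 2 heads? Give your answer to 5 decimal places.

0.18511

Y = trial on which the second success occurs; negative binomial, r=2, p=0.46.
P(Y=4) = C(3,1) · p^2 · (1−p)^2
= 3 · 0.2116 · 0.2916 = 0.1851077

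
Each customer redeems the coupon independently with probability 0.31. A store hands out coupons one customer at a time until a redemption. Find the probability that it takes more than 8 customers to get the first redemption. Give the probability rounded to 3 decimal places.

Y = number of customers to the first success; geometric, p = 0.31.
P(Y > 8) = P(first 8 all fail) = (1−p)^8 = 0.05138

0.051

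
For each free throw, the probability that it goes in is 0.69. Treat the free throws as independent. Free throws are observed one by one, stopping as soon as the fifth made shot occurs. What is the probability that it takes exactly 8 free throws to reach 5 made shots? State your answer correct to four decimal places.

0.1631

Y = trial on which the fifth success occurs; negative binomial, r=5, p=0.69.
P(Y=8) = C(7,4) · p^5 · (1−p)^3
= 35 · 0.1564 · 0.029791 = 0.163079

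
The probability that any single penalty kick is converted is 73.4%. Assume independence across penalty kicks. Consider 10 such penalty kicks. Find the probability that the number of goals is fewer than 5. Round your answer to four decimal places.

0.0267

X ~ Binomial(10, 0.734); P(X ≤ 4) = Σ C(10,k) p^k (1−p)^(10−k) over k:
  k=0: C(10,0)·0.734^0·0.266^10 = 0.000002
  k=1: C(10,1)·0.734^1·0.266^9 = 0.000049
  k=2: C(10,2)·0.734^2·0.266^8 = 0.000608
  k=3: C(10,3)·0.734^3·0.266^7 = 0.004471
  k=4: C(10,4)·0.734^4·0.266^6 = 0.021592
Total = 0.026722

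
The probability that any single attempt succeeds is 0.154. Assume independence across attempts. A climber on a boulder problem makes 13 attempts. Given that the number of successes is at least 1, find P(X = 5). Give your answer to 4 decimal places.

X ~ Binomial(13, 0.154). Want P(X=5 | X≥1) = P(X=5) / P(X≥1).
P(X=5) = C(13,5)·0.154^5·0.846^8 = 0.029251
P(X≥1) = 1 − 0.113714 = 0.886286
Ratio = 0.029251 / 0.886286 = 0.033004

0.0330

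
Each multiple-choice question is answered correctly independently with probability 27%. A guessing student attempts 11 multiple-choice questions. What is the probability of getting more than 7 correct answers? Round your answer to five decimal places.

0.00205

X ~ Binomial(11, 0.27); P(X ≥ 8) = Σ C(11,k) p^k (1−p)^(11−k) over k:
  k=8: C(11,8)·0.27^8·0.73^3 = 0.0018129
  k=9: C(11,9)·0.27^9·0.73^2 = 0.0002235
  k=10: C(11,10)·0.27^10·0.73^1 = 0.0000165
  k=11: C(11,11)·0.27^11·0.73^0 = 0.0000006
Total = 0.0020534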